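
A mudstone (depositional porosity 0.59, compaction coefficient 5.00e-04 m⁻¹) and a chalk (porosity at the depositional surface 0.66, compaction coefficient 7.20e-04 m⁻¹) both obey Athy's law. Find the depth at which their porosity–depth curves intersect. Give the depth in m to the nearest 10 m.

510 m

Working in km (1 km = 1000 m; k in km⁻¹ = k in m⁻¹ × 1000):
Set φ₀ₐ e^(−kₐz) = φ₀ᵦ e^(−kᵦz) ⇒ ln(φ₀ₐ/φ₀ᵦ) = (kₐ − kᵦ)·z
z = ln(0.59/0.66) / (0.5 − 0.72) = -0.1121 / -0.22 = 0.510 km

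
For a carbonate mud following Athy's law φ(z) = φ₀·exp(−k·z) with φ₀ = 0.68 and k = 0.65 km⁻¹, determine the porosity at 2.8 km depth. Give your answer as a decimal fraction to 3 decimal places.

φ = φ₀·exp(−k·z) = 0.68 × exp(−0.65 × 2.8) = 0.68 × exp(−1.82)
  = 0.68 × 0.1620 = 0.1102

0.110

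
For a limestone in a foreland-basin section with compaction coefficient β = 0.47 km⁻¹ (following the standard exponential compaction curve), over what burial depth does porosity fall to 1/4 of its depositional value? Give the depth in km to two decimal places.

n/n₀ = 1/4 ⇒ exp(−β·Z) = 1/4 ⇒ Z = ln(4) / β
Z = 1.3863 / 0.47 = 2.950 km

2.95 km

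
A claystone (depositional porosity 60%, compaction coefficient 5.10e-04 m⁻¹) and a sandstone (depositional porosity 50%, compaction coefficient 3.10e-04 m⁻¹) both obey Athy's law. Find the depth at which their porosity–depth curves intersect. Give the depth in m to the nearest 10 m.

910 m

Working in km (1 km = 1000 m; k in km⁻¹ = k in m⁻¹ × 1000):
Set phi₀ₐ e^(−kₐz) = phi₀ᵦ e^(−kᵦz) ⇒ ln(phi₀ₐ/phi₀ᵦ) = (kₐ − kᵦ)·z
z = ln(0.6/0.5) / (0.51 − 0.31) = 0.1823 / 0.2 = 0.912 km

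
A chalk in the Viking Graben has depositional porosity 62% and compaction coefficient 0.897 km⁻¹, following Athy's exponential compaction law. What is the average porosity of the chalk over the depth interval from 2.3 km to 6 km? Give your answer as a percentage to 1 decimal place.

2.3%

⟨φ⟩ = (1/(d₂−d₁)) ∫ φ₀ e^(−kd) dd = φ₀·(e^(−k·d₁) − e^(−k·d₂)) / (k·(d₂−d₁))
e^(−0.897×2.3) = 0.1271; e^(−0.897×6) = 0.0046
⟨φ⟩ = 0.62 × (0.1271 − 0.0046) / (0.897 × 3.7) = 0.62 × 0.0369 = 0.0229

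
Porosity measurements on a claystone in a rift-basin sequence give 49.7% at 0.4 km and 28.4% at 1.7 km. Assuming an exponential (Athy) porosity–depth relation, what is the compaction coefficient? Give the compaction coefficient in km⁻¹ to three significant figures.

Athy: φ(Z) = φ₀ e^(−βZ) ⇒ φ₁/φ₂ = e^{β(Z₂−Z₁)} ⇒ β = ln(φ₁/φ₂)/(Z₂−Z₁)
β = ln(0.497/0.284) / (1.7 − 0.4) = ln(1.75) / 1.3 = 0.5596 / 1.3 = 0.4305 km⁻¹

0.430 km⁻¹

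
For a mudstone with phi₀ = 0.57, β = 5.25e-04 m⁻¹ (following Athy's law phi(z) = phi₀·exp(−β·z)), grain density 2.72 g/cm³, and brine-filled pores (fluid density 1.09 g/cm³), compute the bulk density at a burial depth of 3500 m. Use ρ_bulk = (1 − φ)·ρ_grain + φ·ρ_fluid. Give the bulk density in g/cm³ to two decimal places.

2.57 g/cm³

Working in km (1 km = 1000 m; β in km⁻¹ = β in m⁻¹ × 1000):
Porosity at depth: phi = 0.57·exp(−0.525×3.5) = 0.57×0.1592 = 0.0908
Bulk density: ρ_b = (1−phi)ρ_g + phi·ρ_f = 0.9092×2.72 + 0.0908×1.09
       = 2.473 + 0.099 = 2.572 g/cm³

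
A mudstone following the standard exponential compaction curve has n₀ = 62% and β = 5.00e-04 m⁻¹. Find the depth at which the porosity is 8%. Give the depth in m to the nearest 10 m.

Working in km (1 km = 1000 m; β in km⁻¹ = β in m⁻¹ × 1000):
Invert Athy's law: z = ln(n₀/n) / β
z = ln(0.62/0.08) / 0.5 = ln(7.75) / 0.5 = 2.0477 / 0.5 = 4.095 km

4100 m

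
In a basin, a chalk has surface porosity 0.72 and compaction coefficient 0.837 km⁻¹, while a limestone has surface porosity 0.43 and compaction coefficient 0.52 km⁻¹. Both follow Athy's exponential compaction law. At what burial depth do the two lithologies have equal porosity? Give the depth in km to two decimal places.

1.63 km

Set φ₀ₐ e^(−βₐd) = φ₀ᵦ e^(−βᵦd) ⇒ ln(φ₀ₐ/φ₀ᵦ) = (βₐ − βᵦ)·d
d = ln(0.72/0.43) / (0.837 − 0.52) = 0.5155 / 0.317 = 1.626 km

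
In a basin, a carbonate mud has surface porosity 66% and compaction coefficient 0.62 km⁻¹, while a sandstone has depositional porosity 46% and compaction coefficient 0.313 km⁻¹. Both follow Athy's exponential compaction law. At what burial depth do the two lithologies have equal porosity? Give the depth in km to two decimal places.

Set phi₀ₐ e^(−βₐd) = phi₀ᵦ e^(−βᵦd) ⇒ ln(phi₀ₐ/phi₀ᵦ) = (βₐ − βᵦ)·d
d = ln(0.66/0.46) / (0.62 − 0.313) = 0.3610 / 0.307 = 1.176 km

1.18 km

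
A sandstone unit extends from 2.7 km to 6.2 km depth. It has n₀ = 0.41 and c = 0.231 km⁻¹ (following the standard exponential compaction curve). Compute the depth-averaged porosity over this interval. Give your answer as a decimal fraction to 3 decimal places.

⟨n⟩ = (1/(d₂−d₁)) ∫ n₀ e^(−cd) dd = n₀·(e^(−c·d₁) − e^(−c·d₂)) / (c·(d₂−d₁))
e^(−0.231×2.7) = 0.5360; e^(−0.231×6.2) = 0.2388
⟨n⟩ = 0.41 × (0.5360 − 0.2388) / (0.231 × 3.5) = 0.41 × 0.3676 = 0.1507

0.151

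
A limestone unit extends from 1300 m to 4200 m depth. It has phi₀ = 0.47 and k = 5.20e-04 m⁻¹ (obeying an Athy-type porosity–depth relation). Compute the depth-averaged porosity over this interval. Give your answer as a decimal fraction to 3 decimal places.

Working in km (1 km = 1000 m; k in km⁻¹ = k in m⁻¹ × 1000):
⟨phi⟩ = (1/(d₂−d₁)) ∫ phi₀ e^(−kd) dd = phi₀·(e^(−k·d₁) − e^(−k·d₂)) / (k·(d₂−d₁))
e^(−0.52×1.3) = 0.5086; e^(−0.52×4.2) = 0.1126
⟨phi⟩ = 0.47 × (0.5086 − 0.1126) / (0.52 × 2.9) = 0.47 × 0.2626 = 0.1234

0.123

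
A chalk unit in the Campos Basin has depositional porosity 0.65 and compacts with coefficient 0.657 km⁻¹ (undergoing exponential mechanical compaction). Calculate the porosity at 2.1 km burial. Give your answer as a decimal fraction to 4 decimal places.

n = n₀·exp(−β·Z) = 0.65 × exp(−0.657 × 2.1) = 0.65 × exp(−1.38)
  = 0.65 × 0.2517 = 0.1636

0.1636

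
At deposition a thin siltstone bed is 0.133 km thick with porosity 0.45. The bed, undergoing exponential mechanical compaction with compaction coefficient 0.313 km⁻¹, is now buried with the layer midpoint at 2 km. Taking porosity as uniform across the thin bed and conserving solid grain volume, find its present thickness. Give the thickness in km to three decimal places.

0.096 km

Porosity at 2 km: φ = 0.45·exp(−0.313×2) = 0.2406
Solid-volume conservation: h(1−φ) = h₀(1−φ₀) ⇒ h = h₀·(1−φ₀)/(1−φ)
h = 0.133 × (1 − 0.45)/(1 − 0.2406) = 0.133 × 0.7243 = 0.0963 km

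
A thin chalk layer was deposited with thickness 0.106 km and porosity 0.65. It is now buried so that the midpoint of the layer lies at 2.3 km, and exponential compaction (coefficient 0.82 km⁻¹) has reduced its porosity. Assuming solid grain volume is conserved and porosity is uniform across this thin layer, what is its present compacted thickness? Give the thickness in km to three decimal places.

0.041 km

Porosity at 2.3 km: n = 0.65·exp(−0.82×2.3) = 0.0986
Solid-volume conservation: h(1−n) = h₀(1−n₀) ⇒ h = h₀·(1−n₀)/(1−n)
h = 0.106 × (1 − 0.65)/(1 − 0.0986) = 0.106 × 0.3883 = 0.0412 km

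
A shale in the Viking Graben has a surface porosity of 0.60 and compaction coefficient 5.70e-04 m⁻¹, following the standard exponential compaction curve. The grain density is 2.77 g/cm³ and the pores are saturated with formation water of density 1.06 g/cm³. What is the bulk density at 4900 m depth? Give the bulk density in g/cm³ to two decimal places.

Working in km (1 km = 1000 m; β in km⁻¹ = β in m⁻¹ × 1000):
Porosity at depth: n = 0.6·exp(−0.57×4.9) = 0.6×0.0612 = 0.0367
Bulk density: ρ_b = (1−n)ρ_g + n·ρ_f = 0.9633×2.77 + 0.0367×1.06
       = 2.668 + 0.039 = 2.707 g/cm³

2.71 g/cm³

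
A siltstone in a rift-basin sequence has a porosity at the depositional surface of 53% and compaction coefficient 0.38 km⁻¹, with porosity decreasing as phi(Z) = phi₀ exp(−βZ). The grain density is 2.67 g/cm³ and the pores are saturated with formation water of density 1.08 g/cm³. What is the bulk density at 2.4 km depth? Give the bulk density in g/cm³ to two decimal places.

Porosity at depth: phi = 0.53·exp(−0.38×2.4) = 0.53×0.4017 = 0.2129
Bulk density: ρ_b = (1−phi)ρ_g + phi·ρ_f = 0.7871×2.67 + 0.2129×1.08
       = 2.102 + 0.230 = 2.331 g/cm³

2.33 g/cm³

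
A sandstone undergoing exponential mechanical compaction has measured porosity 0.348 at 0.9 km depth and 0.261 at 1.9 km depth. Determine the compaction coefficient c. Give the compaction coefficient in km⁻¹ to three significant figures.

Athy: φ(Z) = φ₀ e^(−cZ) ⇒ φ₁/φ₂ = e^{c(Z₂−Z₁)} ⇒ c = ln(φ₁/φ₂)/(Z₂−Z₁)
c = ln(0.348/0.261) / (1.9 − 0.9) = ln(1.333) / 1 = 0.2877 / 1 = 0.2877 km⁻¹

0.288 km⁻¹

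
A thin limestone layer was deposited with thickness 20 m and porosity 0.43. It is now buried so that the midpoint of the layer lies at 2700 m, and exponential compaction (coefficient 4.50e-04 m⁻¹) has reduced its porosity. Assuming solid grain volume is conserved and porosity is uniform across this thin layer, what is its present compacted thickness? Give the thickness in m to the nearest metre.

Working in km (1 km = 1000 m; k in km⁻¹ = k in m⁻¹ × 1000):
Porosity at 2.7 km: φ = 0.43·exp(−0.45×2.7) = 0.1276
Solid-volume conservation: h(1−φ) = h₀(1−φ₀) ⇒ h = h₀·(1−φ₀)/(1−φ)
h = 0.02 × (1 − 0.43)/(1 − 0.1276) = 0.02 × 0.6534 = 0.0131 km

13 m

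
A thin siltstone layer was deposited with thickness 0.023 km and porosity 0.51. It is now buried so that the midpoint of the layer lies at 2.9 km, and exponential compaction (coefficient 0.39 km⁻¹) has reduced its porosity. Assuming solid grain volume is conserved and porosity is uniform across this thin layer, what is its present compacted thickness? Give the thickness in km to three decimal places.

0.013 km

Porosity at 2.9 km: φ = 0.51·exp(−0.39×2.9) = 0.1646
Solid-volume conservation: h(1−φ) = h₀(1−φ₀) ⇒ h = h₀·(1−φ₀)/(1−φ)
h = 0.023 × (1 − 0.51)/(1 − 0.1646) = 0.023 × 0.5865 = 0.0135 km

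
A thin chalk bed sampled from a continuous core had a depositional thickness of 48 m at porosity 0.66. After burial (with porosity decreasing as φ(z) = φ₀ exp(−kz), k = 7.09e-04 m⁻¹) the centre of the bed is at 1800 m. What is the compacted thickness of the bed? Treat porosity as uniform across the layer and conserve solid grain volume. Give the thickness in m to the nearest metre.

Working in km (1 km = 1000 m; k in km⁻¹ = k in m⁻¹ × 1000):
Porosity at 1.8 km: φ = 0.66·exp(−0.709×1.8) = 0.1842
Solid-volume conservation: h(1−φ) = h₀(1−φ₀) ⇒ h = h₀·(1−φ₀)/(1−φ)
h = 0.048 × (1 − 0.66)/(1 − 0.1842) = 0.048 × 0.4168 = 0.0200 km

20 m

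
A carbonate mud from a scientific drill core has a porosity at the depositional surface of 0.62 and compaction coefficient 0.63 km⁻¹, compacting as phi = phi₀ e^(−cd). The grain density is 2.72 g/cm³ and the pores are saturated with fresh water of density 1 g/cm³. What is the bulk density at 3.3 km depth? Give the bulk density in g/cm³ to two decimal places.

Porosity at depth: phi = 0.62·exp(−0.63×3.3) = 0.62×0.1251 = 0.0775
Bulk density: ρ_b = (1−phi)ρ_g + phi·ρ_f = 0.9225×2.72 + 0.0775×1
       = 2.509 + 0.078 = 2.587 g/cm³

2.59 g/cm³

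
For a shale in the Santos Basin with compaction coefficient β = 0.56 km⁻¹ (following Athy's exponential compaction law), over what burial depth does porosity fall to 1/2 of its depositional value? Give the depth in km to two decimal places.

φ/φ₀ = 1/2 ⇒ exp(−β·z) = 1/2 ⇒ z = ln(2) / β
z = 0.6931 / 0.56 = 1.238 km

1.24 km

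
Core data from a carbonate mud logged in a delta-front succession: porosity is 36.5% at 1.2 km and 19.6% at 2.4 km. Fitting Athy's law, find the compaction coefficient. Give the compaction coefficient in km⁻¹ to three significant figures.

Athy: phi(Z) = phi₀ e^(−kZ) ⇒ phi₁/phi₂ = e^{k(Z₂−Z₁)} ⇒ k = ln(phi₁/phi₂)/(Z₂−Z₁)
k = ln(0.365/0.196) / (2.4 − 1.2) = ln(1.862) / 1.2 = 0.6218 / 1.2 = 0.5182 km⁻¹

0.518 km⁻¹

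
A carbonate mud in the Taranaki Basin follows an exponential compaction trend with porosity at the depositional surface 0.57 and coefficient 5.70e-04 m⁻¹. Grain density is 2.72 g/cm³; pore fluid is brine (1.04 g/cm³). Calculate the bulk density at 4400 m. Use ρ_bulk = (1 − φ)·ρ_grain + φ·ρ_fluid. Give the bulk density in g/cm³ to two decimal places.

2.64 g/cm³

Working in km (1 km = 1000 m; c in km⁻¹ = c in m⁻¹ × 1000):
Porosity at depth: n = 0.57·exp(−0.57×4.4) = 0.57×0.0814 = 0.0464
Bulk density: ρ_b = (1−n)ρ_g + n·ρ_f = 0.9536×2.72 + 0.0464×1.04
       = 2.594 + 0.048 = 2.642 g/cm³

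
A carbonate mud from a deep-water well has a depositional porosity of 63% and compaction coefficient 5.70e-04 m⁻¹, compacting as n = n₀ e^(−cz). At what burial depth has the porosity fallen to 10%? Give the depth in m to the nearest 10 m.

Working in km (1 km = 1000 m; c in km⁻¹ = c in m⁻¹ × 1000):
Invert Athy's law: z = ln(n₀/n) / c
z = ln(0.63/0.1) / 0.57 = ln(6.3) / 0.57 = 1.8405 / 0.57 = 3.229 km

3230 m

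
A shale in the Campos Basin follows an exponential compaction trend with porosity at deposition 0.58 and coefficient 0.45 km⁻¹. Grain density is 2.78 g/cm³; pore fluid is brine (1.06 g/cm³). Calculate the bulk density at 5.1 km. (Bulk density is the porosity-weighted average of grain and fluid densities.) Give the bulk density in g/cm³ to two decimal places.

Porosity at depth: φ = 0.58·exp(−0.45×5.1) = 0.58×0.1008 = 0.0584
Bulk density: ρ_b = (1−φ)ρ_g + φ·ρ_f = 0.9416×2.78 + 0.0584×1.06
       = 2.618 + 0.062 = 2.679 g/cm³

2.68 g/cm³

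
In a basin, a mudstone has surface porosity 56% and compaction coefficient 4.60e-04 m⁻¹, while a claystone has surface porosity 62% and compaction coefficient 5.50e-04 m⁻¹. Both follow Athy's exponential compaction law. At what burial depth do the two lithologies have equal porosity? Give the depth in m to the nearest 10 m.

1130 m

Working in km (1 km = 1000 m; c in km⁻¹ = c in m⁻¹ × 1000):
Set phi₀ₐ e^(−cₐz) = phi₀ᵦ e^(−cᵦz) ⇒ ln(phi₀ₐ/phi₀ᵦ) = (cₐ − cᵦ)·z
z = ln(0.56/0.62) / (0.46 − 0.55) = -0.1018 / -0.09 = 1.131 km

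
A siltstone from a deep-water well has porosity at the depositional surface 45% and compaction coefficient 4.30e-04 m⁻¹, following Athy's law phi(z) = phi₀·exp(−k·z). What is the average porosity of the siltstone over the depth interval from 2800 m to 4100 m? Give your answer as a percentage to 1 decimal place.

Working in km (1 km = 1000 m; k in km⁻¹ = k in m⁻¹ × 1000):
⟨phi⟩ = (1/(z₂−z₁)) ∫ phi₀ e^(−kz) dz = phi₀·(e^(−k·z₁) − e^(−k·z₂)) / (k·(z₂−z₁))
e^(−0.43×2.8) = 0.3000; e^(−0.43×4.1) = 0.1715
⟨phi⟩ = 0.45 × (0.3000 − 0.1715) / (0.43 × 1.3) = 0.45 × 0.2298 = 0.1034

10.3%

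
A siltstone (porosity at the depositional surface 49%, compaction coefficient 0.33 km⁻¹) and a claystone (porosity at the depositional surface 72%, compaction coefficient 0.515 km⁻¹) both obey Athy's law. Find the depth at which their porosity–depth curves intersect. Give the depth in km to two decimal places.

Set n₀ₐ e^(−kₐZ) = n₀ᵦ e^(−kᵦZ) ⇒ ln(n₀ₐ/n₀ᵦ) = (kₐ − kᵦ)·Z
Z = ln(0.49/0.72) / (0.33 − 0.515) = -0.3848 / -0.185 = 2.080 km

2.08 km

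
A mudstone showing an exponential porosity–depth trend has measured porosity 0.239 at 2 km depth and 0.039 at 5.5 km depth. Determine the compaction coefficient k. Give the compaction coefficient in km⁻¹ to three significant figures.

0.518 km⁻¹

Athy: φ(Z) = φ₀ e^(−kZ) ⇒ φ₁/φ₂ = e^{k(Z₂−Z₁)} ⇒ k = ln(φ₁/φ₂)/(Z₂−Z₁)
k = ln(0.239/0.039) / (5.5 − 2) = ln(6.128) / 3.5 = 1.8129 / 3.5 = 0.518 km⁻¹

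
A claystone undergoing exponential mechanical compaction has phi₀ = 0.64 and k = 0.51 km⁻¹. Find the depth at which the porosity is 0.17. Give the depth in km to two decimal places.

Invert Athy's law: d = ln(phi₀/phi) / k
d = ln(0.64/0.17) / 0.51 = ln(3.765) / 0.51 = 1.3257 / 0.51 = 2.599 km

2.60 km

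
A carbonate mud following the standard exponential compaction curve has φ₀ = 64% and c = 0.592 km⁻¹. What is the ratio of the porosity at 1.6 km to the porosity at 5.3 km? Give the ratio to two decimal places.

φ(z₁)/φ(z₂) = e^(−c·z₁)/e^(−c·z₂) = e^{c(z₂−z₁)}
= exp(0.592 × 3.7) = exp(2.19) = 8.9388

8.94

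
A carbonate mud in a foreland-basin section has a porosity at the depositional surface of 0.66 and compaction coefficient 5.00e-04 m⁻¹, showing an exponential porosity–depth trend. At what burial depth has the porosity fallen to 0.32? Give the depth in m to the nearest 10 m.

Working in km (1 km = 1000 m; k in km⁻¹ = k in m⁻¹ × 1000):
Invert Athy's law: z = ln(n₀/n) / k
z = ln(0.66/0.32) / 0.5 = ln(2.062) / 0.5 = 0.7239 / 0.5 = 1.448 km

1450 m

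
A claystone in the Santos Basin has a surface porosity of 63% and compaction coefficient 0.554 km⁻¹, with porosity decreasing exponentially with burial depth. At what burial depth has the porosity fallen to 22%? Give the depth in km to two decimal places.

Invert Athy's law: d = ln(φ₀/φ) / k
d = ln(0.63/0.22) / 0.554 = ln(2.864) / 0.554 = 1.0521 / 0.554 = 1.899 km

1.90 km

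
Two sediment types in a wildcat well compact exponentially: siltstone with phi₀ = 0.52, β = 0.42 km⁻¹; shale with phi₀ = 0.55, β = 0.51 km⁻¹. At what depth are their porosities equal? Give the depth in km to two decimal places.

Set phi₀ₐ e^(−βₐz) = phi₀ᵦ e^(−βᵦz) ⇒ ln(phi₀ₐ/phi₀ᵦ) = (βₐ − βᵦ)·z
z = ln(0.52/0.55) / (0.42 − 0.51) = -0.0561 / -0.09 = 0.623 km

0.62 km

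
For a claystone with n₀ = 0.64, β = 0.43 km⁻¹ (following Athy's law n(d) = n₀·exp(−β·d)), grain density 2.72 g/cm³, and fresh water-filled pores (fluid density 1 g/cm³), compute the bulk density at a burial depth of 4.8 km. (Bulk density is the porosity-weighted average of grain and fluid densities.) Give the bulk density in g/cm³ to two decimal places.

2.58 g/cm³

Porosity at depth: n = 0.64·exp(−0.43×4.8) = 0.64×0.1269 = 0.0812
Bulk density: ρ_b = (1−n)ρ_g + n·ρ_f = 0.9188×2.72 + 0.0812×1
       = 2.499 + 0.081 = 2.580 g/cm³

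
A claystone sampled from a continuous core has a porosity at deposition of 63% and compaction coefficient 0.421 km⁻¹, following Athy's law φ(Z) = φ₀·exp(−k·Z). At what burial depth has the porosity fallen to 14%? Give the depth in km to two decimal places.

3.57 km

Invert Athy's law: Z = ln(φ₀/φ) / k
Z = ln(0.63/0.14) / 0.421 = ln(4.5) / 0.421 = 1.5041 / 0.421 = 3.573 km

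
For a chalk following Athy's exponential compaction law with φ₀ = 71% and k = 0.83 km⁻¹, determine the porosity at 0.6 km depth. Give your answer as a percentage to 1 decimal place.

43.1%

φ = φ₀·exp(−k·d) = 0.71 × exp(−0.83 × 0.6) = 0.71 × exp(−0.498)
  = 0.71 × 0.6077 = 0.4315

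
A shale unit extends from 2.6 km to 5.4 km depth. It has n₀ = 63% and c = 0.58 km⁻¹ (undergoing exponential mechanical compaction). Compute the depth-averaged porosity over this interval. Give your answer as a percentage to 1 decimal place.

6.9%

⟨n⟩ = (1/(d₂−d₁)) ∫ n₀ e^(−cd) dd = n₀·(e^(−c·d₁) − e^(−c·d₂)) / (c·(d₂−d₁))
e^(−0.58×2.6) = 0.2214; e^(−0.58×5.4) = 0.0436
⟨n⟩ = 0.63 × (0.2214 − 0.0436) / (0.58 × 2.8) = 0.63 × 0.1094 = 0.0689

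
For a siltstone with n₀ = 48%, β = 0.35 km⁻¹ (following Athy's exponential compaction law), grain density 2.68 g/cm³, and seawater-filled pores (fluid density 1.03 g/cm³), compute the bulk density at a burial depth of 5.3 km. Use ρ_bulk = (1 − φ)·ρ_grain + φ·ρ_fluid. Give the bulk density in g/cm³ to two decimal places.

Porosity at depth: n = 0.48·exp(−0.35×5.3) = 0.48×0.1565 = 0.0751
Bulk density: ρ_b = (1−n)ρ_g + n·ρ_f = 0.9249×2.68 + 0.0751×1.03
       = 2.479 + 0.077 = 2.556 g/cm³

2.56 g/cm³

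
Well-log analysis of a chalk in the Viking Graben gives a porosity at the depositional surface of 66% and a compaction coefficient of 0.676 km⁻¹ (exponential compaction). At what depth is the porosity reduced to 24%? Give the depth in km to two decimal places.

1.50 km

Invert Athy's law: Z = ln(phi₀/phi) / k
Z = ln(0.66/0.24) / 0.676 = ln(2.75) / 0.676 = 1.0116 / 0.676 = 1.496 km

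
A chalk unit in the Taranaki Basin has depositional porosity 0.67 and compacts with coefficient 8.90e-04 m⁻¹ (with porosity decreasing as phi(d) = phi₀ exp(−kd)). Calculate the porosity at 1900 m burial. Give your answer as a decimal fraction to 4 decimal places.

Working in km (1 km = 1000 m; k in km⁻¹ = k in m⁻¹ × 1000):
phi = phi₀·exp(−k·d) = 0.67 × exp(−0.89 × 1.9) = 0.67 × exp(−1.691)
  = 0.67 × 0.1843 = 0.1235

0.1235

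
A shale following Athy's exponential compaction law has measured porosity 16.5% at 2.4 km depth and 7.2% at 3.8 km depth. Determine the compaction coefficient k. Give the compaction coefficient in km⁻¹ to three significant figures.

Athy: phi(Z) = phi₀ e^(−kZ) ⇒ phi₁/phi₂ = e^{k(Z₂−Z₁)} ⇒ k = ln(phi₁/phi₂)/(Z₂−Z₁)
k = ln(0.165/0.072) / (3.8 − 2.4) = ln(2.292) / 1.4 = 0.8293 / 1.4 = 0.5923 km⁻¹

0.592 km⁻¹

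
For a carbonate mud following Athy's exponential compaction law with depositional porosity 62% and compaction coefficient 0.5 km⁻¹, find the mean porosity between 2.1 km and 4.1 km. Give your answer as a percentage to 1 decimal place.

⟨φ⟩ = (1/(z₂−z₁)) ∫ φ₀ e^(−cz) dz = φ₀·(e^(−c·z₁) − e^(−c·z₂)) / (c·(z₂−z₁))
e^(−0.5×2.1) = 0.3499; e^(−0.5×4.1) = 0.1287
⟨φ⟩ = 0.62 × (0.3499 − 0.1287) / (0.5 × 2) = 0.62 × 0.2212 = 0.1371

13.7%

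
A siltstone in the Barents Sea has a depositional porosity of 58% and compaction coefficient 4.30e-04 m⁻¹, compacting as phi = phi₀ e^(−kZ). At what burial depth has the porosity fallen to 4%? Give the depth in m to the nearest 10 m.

Working in km (1 km = 1000 m; k in km⁻¹ = k in m⁻¹ × 1000):
Invert Athy's law: Z = ln(phi₀/phi) / k
Z = ln(0.58/0.04) / 0.43 = ln(14.5) / 0.43 = 2.6741 / 0.43 = 6.219 km

6220 m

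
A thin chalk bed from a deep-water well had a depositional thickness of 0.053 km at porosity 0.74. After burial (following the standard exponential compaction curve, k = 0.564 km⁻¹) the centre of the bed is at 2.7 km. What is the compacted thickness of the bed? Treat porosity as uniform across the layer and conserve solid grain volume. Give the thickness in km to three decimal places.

0.016 km

Porosity at 2.7 km: phi = 0.74·exp(−0.564×2.7) = 0.1614
Solid-volume conservation: h(1−phi) = h₀(1−phi₀) ⇒ h = h₀·(1−phi₀)/(1−phi)
h = 0.053 × (1 − 0.74)/(1 − 0.1614) = 0.053 × 0.3100 = 0.0164 km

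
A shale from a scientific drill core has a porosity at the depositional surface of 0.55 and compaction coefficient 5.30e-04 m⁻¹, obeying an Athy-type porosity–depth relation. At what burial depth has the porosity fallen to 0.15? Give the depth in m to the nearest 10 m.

Working in km (1 km = 1000 m; c in km⁻¹ = c in m⁻¹ × 1000):
Invert Athy's law: z = ln(φ₀/φ) / c
z = ln(0.55/0.15) / 0.53 = ln(3.667) / 0.53 = 1.2993 / 0.53 = 2.451 km

2450 m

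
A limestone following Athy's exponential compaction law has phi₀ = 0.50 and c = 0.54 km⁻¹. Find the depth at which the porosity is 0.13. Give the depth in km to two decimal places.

Invert Athy's law: d = ln(phi₀/phi) / c
d = ln(0.5/0.13) / 0.54 = ln(3.846) / 0.54 = 1.3471 / 0.54 = 2.495 km

2.49 km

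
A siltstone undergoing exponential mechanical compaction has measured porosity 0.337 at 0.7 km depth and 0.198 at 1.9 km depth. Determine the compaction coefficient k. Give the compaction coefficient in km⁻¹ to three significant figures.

Athy: φ(d) = φ₀ e^(−kd) ⇒ φ₁/φ₂ = e^{k(d₂−d₁)} ⇒ k = ln(φ₁/φ₂)/(d₂−d₁)
k = ln(0.337/0.198) / (1.9 − 0.7) = ln(1.702) / 1.2 = 0.5318 / 1.2 = 0.4432 km⁻¹

0.443 km⁻¹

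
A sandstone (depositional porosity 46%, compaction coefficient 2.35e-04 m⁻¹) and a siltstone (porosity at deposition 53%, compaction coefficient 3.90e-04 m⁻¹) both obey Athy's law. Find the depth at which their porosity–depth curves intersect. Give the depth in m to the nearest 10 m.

910 m

Working in km (1 km = 1000 m; c in km⁻¹ = c in m⁻¹ × 1000):
Set φ₀ₐ e^(−cₐz) = φ₀ᵦ e^(−cᵦz) ⇒ ln(φ₀ₐ/φ₀ᵦ) = (cₐ − cᵦ)·z
z = ln(0.46/0.53) / (0.235 − 0.39) = -0.1417 / -0.155 = 0.914 km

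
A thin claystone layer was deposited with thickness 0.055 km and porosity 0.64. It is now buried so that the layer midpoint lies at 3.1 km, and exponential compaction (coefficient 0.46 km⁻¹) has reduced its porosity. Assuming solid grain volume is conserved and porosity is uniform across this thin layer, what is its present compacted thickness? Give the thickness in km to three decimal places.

0.023 km

Porosity at 3.1 km: n = 0.64·exp(−0.46×3.1) = 0.1538
Solid-volume conservation: h(1−n) = h₀(1−n₀) ⇒ h = h₀·(1−n₀)/(1−n)
h = 0.055 × (1 − 0.64)/(1 − 0.1538) = 0.055 × 0.4254 = 0.0234 km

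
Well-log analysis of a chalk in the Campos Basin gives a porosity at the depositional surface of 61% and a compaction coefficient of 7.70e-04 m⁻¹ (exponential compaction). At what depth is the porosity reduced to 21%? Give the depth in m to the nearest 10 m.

Working in km (1 km = 1000 m; k in km⁻¹ = k in m⁻¹ × 1000):
Invert Athy's law: d = ln(n₀/n) / k
d = ln(0.61/0.21) / 0.77 = ln(2.905) / 0.77 = 1.0664 / 0.77 = 1.385 km

1380 m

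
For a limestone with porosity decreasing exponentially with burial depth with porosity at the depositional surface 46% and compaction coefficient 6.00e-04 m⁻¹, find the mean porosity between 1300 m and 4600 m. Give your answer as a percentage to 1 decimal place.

Working in km (1 km = 1000 m; k in km⁻¹ = k in m⁻¹ × 1000):
⟨n⟩ = (1/(z₂−z₁)) ∫ n₀ e^(−kz) dz = n₀·(e^(−k·z₁) − e^(−k·z₂)) / (k·(z₂−z₁))
e^(−0.6×1.3) = 0.4584; e^(−0.6×4.6) = 0.0633
⟨n⟩ = 0.46 × (0.4584 − 0.0633) / (0.6 × 3.3) = 0.46 × 0.1996 = 0.0918

9.2%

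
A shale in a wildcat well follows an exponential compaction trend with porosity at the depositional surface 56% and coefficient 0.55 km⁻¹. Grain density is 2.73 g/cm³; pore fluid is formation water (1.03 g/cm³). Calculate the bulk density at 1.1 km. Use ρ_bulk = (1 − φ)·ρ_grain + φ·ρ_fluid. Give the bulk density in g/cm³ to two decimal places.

Porosity at depth: φ = 0.56·exp(−0.55×1.1) = 0.56×0.5461 = 0.3058
Bulk density: ρ_b = (1−φ)ρ_g + φ·ρ_f = 0.6942×2.73 + 0.3058×1.03
       = 1.895 + 0.315 = 2.210 g/cm³

2.21 g/cm³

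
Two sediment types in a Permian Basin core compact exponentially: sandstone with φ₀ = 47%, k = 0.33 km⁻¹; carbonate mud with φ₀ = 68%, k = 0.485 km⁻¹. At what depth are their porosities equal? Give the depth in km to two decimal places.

2.38 km

Set φ₀ₐ e^(−kₐz) = φ₀ᵦ e^(−kᵦz) ⇒ ln(φ₀ₐ/φ₀ᵦ) = (kₐ − kᵦ)·z
z = ln(0.47/0.68) / (0.33 − 0.485) = -0.3694 / -0.155 = 2.383 km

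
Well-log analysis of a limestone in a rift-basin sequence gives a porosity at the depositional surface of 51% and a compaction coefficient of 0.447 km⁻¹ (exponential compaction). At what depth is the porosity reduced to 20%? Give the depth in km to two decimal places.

Invert Athy's law: d = ln(n₀/n) / k
d = ln(0.51/0.2) / 0.447 = ln(2.55) / 0.447 = 0.9361 / 0.447 = 2.094 km

2.09 km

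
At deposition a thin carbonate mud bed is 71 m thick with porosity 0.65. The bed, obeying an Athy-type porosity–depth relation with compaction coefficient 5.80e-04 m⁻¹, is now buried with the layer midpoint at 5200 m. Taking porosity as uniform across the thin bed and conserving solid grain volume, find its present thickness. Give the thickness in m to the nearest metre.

26 m

Working in km (1 km = 1000 m; c in km⁻¹ = c in m⁻¹ × 1000):
Porosity at 5.2 km: phi = 0.65·exp(−0.58×5.2) = 0.0318
Solid-volume conservation: h(1−phi) = h₀(1−phi₀) ⇒ h = h₀·(1−phi₀)/(1−phi)
h = 0.071 × (1 − 0.65)/(1 − 0.0318) = 0.071 × 0.3615 = 0.0257 km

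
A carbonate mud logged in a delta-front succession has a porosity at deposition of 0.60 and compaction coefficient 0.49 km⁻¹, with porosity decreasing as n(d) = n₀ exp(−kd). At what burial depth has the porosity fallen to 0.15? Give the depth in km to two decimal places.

2.83 km

Invert Athy's law: d = ln(n₀/n) / k
d = ln(0.6/0.15) / 0.49 = ln(4) / 0.49 = 1.3863 / 0.49 = 2.829 km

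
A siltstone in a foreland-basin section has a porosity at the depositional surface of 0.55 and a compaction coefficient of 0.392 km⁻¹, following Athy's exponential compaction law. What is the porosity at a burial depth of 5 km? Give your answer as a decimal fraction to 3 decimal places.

φ = φ₀·exp(−k·Z) = 0.55 × exp(−0.392 × 5) = 0.55 × exp(−1.96)
  = 0.55 × 0.1409 = 0.0775

0.077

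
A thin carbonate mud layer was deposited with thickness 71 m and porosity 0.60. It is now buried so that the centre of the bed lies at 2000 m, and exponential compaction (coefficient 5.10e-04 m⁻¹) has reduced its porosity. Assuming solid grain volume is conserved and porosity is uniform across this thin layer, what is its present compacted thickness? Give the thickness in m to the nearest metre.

Working in km (1 km = 1000 m; c in km⁻¹ = c in m⁻¹ × 1000):
Porosity at 2 km: n = 0.6·exp(−0.51×2) = 0.2164
Solid-volume conservation: h(1−n) = h₀(1−n₀) ⇒ h = h₀·(1−n₀)/(1−n)
h = 0.071 × (1 − 0.6)/(1 − 0.2164) = 0.071 × 0.5104 = 0.0362 km

36 m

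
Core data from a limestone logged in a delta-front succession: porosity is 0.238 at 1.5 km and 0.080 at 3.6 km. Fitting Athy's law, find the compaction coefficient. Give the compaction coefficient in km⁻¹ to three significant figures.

Athy: n(Z) = n₀ e^(−kZ) ⇒ n₁/n₂ = e^{k(Z₂−Z₁)} ⇒ k = ln(n₁/n₂)/(Z₂−Z₁)
k = ln(0.238/0.08) / (3.6 − 1.5) = ln(2.975) / 2.1 = 1.0902 / 2.1 = 0.5192 km⁻¹

0.519 km⁻¹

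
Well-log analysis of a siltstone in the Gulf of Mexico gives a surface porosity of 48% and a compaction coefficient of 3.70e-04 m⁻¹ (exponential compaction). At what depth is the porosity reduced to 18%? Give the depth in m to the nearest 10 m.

Working in km (1 km = 1000 m; k in km⁻¹ = k in m⁻¹ × 1000):
Invert Athy's law: Z = ln(φ₀/φ) / k
Z = ln(0.48/0.18) / 0.37 = ln(2.667) / 0.37 = 0.9808 / 0.37 = 2.651 km

2650 m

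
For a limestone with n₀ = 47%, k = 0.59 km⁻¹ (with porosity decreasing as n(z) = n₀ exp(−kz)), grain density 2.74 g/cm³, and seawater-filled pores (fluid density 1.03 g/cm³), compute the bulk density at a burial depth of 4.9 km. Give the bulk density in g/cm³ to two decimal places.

2.70 g/cm³

Porosity at depth: n = 0.47·exp(−0.59×4.9) = 0.47×0.0555 = 0.0261
Bulk density: ρ_b = (1−n)ρ_g + n·ρ_f = 0.9739×2.74 + 0.0261×1.03
       = 2.669 + 0.027 = 2.695 g/cm³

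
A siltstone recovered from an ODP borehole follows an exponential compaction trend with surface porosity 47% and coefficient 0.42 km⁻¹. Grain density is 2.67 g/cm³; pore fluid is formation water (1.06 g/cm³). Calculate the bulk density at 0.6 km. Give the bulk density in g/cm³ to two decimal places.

Porosity at depth: n = 0.47·exp(−0.42×0.6) = 0.47×0.7772 = 0.3653
Bulk density: ρ_b = (1−n)ρ_g + n·ρ_f = 0.6347×2.67 + 0.3653×1.06
       = 1.695 + 0.387 = 2.082 g/cm³

2.08 g/cm³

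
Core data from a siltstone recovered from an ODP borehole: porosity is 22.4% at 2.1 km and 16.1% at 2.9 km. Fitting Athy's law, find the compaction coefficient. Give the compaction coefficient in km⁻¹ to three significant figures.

0.413 km⁻¹

Athy: phi(d) = phi₀ e^(−cd) ⇒ phi₁/phi₂ = e^{c(d₂−d₁)} ⇒ c = ln(phi₁/phi₂)/(d₂−d₁)
c = ln(0.224/0.161) / (2.9 − 2.1) = ln(1.391) / 0.8 = 0.3302 / 0.8 = 0.4128 km⁻¹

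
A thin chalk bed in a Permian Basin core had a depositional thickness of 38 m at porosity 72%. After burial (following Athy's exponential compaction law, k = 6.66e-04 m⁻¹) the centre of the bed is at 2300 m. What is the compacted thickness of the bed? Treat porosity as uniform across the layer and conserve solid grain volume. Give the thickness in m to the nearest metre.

13 m

Working in km (1 km = 1000 m; k in km⁻¹ = k in m⁻¹ × 1000):
Porosity at 2.3 km: φ = 0.72·exp(−0.666×2.3) = 0.1556
Solid-volume conservation: h(1−φ) = h₀(1−φ₀) ⇒ h = h₀·(1−φ₀)/(1−φ)
h = 0.038 × (1 − 0.72)/(1 − 0.1556) = 0.038 × 0.3316 = 0.0126 km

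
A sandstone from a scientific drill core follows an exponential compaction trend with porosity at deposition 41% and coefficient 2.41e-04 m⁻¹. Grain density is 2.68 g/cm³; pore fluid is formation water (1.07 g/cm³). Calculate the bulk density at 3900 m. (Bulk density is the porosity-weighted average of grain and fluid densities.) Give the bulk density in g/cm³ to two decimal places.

2.42 g/cm³

Working in km (1 km = 1000 m; β in km⁻¹ = β in m⁻¹ × 1000):
Porosity at depth: φ = 0.41·exp(−0.241×3.9) = 0.41×0.3907 = 0.1602
Bulk density: ρ_b = (1−φ)ρ_g + φ·ρ_f = 0.8398×2.68 + 0.1602×1.07
       = 2.251 + 0.171 = 2.422 g/cm³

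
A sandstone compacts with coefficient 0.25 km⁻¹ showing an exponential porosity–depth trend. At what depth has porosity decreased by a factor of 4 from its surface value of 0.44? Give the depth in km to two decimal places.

5.55 km

φ/φ₀ = 1/4 ⇒ exp(−β·Z) = 1/4 ⇒ Z = ln(4) / β
Z = 1.3863 / 0.25 = 5.545 km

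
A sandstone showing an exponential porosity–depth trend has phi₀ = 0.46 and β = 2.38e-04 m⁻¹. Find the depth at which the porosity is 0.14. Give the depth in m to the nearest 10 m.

5000 m

Working in km (1 km = 1000 m; β in km⁻¹ = β in m⁻¹ × 1000):
Invert Athy's law: Z = ln(phi₀/phi) / β
Z = ln(0.46/0.14) / 0.238 = ln(3.286) / 0.238 = 1.1896 / 0.238 = 4.998 km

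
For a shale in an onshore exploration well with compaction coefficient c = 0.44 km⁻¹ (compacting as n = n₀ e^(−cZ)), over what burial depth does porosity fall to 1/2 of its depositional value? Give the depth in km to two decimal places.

n/n₀ = 1/2 ⇒ exp(−c·Z) = 1/2 ⇒ Z = ln(2) / c
Z = 0.6931 / 0.44 = 1.575 km

1.58 km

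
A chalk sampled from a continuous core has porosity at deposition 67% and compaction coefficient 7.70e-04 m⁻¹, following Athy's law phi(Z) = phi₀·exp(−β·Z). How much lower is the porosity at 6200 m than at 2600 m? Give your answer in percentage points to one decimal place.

Working in km (1 km = 1000 m; β in km⁻¹ = β in m⁻¹ × 1000):
phi(2.6) = 0.67·e^(−0.77×2.6) = 0.0905
phi(6.2) = 0.67·e^(−0.77×6.2) = 0.0057
Δphi = 0.0905 − 0.0057 = 0.0848

8.5 percentage points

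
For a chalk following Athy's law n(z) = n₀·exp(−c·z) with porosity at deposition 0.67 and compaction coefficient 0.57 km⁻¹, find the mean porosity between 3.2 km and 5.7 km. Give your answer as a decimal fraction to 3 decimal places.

0.058

⟨n⟩ = (1/(z₂−z₁)) ∫ n₀ e^(−cz) dz = n₀·(e^(−c·z₁) − e^(−c·z₂)) / (c·(z₂−z₁))
e^(−0.57×3.2) = 0.1614; e^(−0.57×5.7) = 0.0388
⟨n⟩ = 0.67 × (0.1614 − 0.0388) / (0.57 × 2.5) = 0.67 × 0.0860 = 0.0576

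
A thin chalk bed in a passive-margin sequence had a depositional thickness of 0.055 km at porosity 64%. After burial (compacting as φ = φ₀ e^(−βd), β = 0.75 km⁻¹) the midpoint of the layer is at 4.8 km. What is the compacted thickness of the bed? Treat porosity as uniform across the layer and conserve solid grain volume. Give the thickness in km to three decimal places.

0.020 km

Porosity at 4.8 km: φ = 0.64·exp(−0.75×4.8) = 0.0175
Solid-volume conservation: h(1−φ) = h₀(1−φ₀) ⇒ h = h₀·(1−φ₀)/(1−φ)
h = 0.055 × (1 − 0.64)/(1 − 0.0175) = 0.055 × 0.3664 = 0.0202 km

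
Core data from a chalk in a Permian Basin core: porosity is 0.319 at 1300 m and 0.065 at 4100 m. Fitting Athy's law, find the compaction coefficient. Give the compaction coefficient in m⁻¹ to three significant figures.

0.000568 m⁻¹

Working in km (1 km = 1000 m; k in km⁻¹ = k in m⁻¹ × 1000):
Athy: φ(z) = φ₀ e^(−kz) ⇒ φ₁/φ₂ = e^{k(z₂−z₁)} ⇒ k = ln(φ₁/φ₂)/(z₂−z₁)
k = ln(0.319/0.065) / (4.1 − 1.3) = ln(4.908) / 2.8 = 1.5908 / 2.8 = 0.5681 km⁻¹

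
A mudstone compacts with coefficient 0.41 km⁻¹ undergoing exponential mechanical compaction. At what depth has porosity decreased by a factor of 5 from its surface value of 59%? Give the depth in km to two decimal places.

n/n₀ = 1/5 ⇒ exp(−c·z) = 1/5 ⇒ z = ln(5) / c
z = 1.6094 / 0.41 = 3.925 km

3.93 km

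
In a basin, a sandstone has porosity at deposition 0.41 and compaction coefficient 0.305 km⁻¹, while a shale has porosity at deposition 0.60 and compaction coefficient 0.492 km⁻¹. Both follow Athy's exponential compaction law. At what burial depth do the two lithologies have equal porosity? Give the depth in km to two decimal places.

Set phi₀ₐ e^(−βₐZ) = phi₀ᵦ e^(−βᵦZ) ⇒ ln(phi₀ₐ/phi₀ᵦ) = (βₐ − βᵦ)·Z
Z = ln(0.41/0.6) / (0.305 − 0.492) = -0.3808 / -0.187 = 2.036 km

2.04 km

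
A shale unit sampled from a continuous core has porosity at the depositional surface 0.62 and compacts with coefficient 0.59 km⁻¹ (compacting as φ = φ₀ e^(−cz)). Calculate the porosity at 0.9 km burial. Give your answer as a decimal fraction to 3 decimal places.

0.365

φ = φ₀·exp(−c·z) = 0.62 × exp(−0.59 × 0.9) = 0.62 × exp(−0.531)
  = 0.62 × 0.5880 = 0.3646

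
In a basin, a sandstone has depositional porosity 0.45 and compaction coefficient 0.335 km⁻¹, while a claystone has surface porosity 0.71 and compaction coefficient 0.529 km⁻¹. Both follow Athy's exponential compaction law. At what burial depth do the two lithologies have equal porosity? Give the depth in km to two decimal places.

Set phi₀ₐ e^(−βₐd) = phi₀ᵦ e^(−βᵦd) ⇒ ln(phi₀ₐ/phi₀ᵦ) = (βₐ − βᵦ)·d
d = ln(0.45/0.71) / (0.335 − 0.529) = -0.4560 / -0.194 = 2.351 km

2.35 km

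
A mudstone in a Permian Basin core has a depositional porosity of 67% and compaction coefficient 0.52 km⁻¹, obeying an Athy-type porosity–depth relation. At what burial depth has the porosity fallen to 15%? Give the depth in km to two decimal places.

Invert Athy's law: z = ln(φ₀/φ) / β
z = ln(0.67/0.15) / 0.52 = ln(4.467) / 0.52 = 1.4966 / 0.52 = 2.878 km

2.88 km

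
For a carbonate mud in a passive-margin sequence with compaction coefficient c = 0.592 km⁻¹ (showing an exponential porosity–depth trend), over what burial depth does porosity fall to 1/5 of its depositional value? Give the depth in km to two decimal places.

phi/phi₀ = 1/5 ⇒ exp(−c·d) = 1/5 ⇒ d = ln(5) / c
d = 1.6094 / 0.592 = 2.719 km

2.72 km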